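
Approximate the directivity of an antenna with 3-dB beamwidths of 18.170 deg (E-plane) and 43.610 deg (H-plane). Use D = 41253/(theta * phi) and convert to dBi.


D_linear = 41253 / (18.170 * 43.610) = 52.06124
D_dBi = 10 * log10(52.06124) = 17.17 dBi

17.17 dBi


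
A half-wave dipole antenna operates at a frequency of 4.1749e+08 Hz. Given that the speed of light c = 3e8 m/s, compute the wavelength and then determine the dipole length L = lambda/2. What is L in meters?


lambda = c / f = 3.0000e+08 / 4.1749e+08 = 0.7185801 m
L = lambda / 2 = 0.7185801 / 2 = 0.3593 m

0.3593 m


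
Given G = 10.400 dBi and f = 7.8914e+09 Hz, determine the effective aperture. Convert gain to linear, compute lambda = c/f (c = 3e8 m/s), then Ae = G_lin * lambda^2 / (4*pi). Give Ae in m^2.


lambda = c / f = 3.0000e+08 / 7.8914e+09 = 0.03801607 m
G_linear = 10^(10.400/10) = 10.96478
Ae = G_linear * lambda^2 / (4*pi) = 10.96478 * 0.03801607^2 / (4*pi) = 1.261e-03 m^2

1.261e-03 m^2


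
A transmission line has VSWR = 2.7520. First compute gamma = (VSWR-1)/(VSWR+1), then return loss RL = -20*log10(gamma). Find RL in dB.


gamma = (2.7520 - 1) / (2.7520 + 1) = 0.4669510
RL = -20 * log10(0.4669510) = 6.615 dB

6.615 dB


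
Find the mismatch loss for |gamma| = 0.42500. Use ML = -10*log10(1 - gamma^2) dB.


ML = -10 * log10(1 - 0.42500^2) = -10 * log10(0.819375) = 0.8652 dB

0.8652 dB


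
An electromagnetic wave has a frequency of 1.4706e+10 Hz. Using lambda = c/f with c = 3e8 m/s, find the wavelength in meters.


lambda = c / f = 3.0000e+08 / 1.4706e+10 = 0.02040 m

0.02040 m


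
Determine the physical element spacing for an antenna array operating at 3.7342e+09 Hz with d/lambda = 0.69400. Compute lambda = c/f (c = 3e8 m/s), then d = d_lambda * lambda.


lambda = c / f = 3.0000e+08 / 3.7342e+09 = 0.08033849 m
d = 0.69400 * 0.08033849 = 0.05575 m

0.05575 m


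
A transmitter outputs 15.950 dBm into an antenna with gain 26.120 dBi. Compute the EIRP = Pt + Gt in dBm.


EIRP = Pt + Gt = 15.950 + 26.120 = 42.07 dBm

42.07 dBm


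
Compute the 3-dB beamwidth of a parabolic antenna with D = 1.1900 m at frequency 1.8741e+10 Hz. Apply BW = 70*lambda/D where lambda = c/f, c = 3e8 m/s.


lambda = c / f = 3.0000e+08 / 1.8741e+10 = 0.01600768 m
BW = 70 * 0.01600768 / 1.1900 = 0.9416 deg

0.9416 deg


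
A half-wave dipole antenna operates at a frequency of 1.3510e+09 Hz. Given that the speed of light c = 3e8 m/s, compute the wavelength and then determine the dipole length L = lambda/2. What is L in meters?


lambda = c / f = 3.0000e+08 / 1.3510e+09 = 0.2220577 m
L = lambda / 2 = 0.2220577 / 2 = 0.1110 m

0.1110 m


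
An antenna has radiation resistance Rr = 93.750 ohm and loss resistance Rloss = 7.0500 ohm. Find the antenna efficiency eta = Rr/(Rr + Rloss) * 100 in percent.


eta = 93.750 / (93.750 + 7.0500) * 100 = 93.01%

93.01%


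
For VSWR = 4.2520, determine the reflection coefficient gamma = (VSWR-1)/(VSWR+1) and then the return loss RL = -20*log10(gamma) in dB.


gamma = (4.2520 - 1) / (4.2520 + 1) = 0.6191927
RL = -20 * log10(0.6191927) = 4.163 dB

4.163 dB


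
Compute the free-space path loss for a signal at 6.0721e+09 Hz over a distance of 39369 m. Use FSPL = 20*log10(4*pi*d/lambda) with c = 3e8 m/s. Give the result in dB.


lambda = c / f = 3.0000e+08 / 6.0721e+09 = 0.04940630 m
FSPL = 20 * log10(4*pi*39369/0.04940630) = 140.0 dB

140.0 dB


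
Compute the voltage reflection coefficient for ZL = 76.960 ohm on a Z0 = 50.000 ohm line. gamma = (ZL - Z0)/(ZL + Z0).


gamma = (76.960 - 50.000) / (76.960 + 50.000) = 0.2124

0.2124


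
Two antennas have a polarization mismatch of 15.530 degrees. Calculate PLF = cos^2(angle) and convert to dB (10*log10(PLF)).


PLF_linear = cos^2(15.530 deg) = 0.9283137
PLF_dB = 10 * log10(0.9283137) = -0.3231 dB

-0.3231 dB


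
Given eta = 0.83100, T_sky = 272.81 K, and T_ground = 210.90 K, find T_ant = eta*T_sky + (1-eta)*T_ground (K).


T_ant = 0.83100 * 272.81 + (1 - 0.83100) * 210.90 = 262.3 K

262.3 K


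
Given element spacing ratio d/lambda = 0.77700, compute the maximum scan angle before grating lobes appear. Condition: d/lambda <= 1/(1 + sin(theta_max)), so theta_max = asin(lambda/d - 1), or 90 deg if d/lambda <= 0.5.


lambda/d - 1 = 1/0.77700 - 1 = 0.2870013
theta_max = asin(0.2870013) = 16.68 deg

16.68 deg


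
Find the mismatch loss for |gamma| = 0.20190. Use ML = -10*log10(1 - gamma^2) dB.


ML = -10 * log10(1 - 0.20190^2) = -10 * log10(0.95923639) = 0.1807 dB

0.1807 dB


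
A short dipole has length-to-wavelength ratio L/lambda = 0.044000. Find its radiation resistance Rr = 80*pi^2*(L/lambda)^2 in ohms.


Rr = 80 * pi^2 * (0.044000)^2 = 80 * 9.869604 * 1.936000e-03 = 1.529 ohm

1.529 ohm


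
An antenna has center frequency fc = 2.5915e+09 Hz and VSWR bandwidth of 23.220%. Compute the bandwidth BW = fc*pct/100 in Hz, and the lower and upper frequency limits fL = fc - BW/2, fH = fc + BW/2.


BW = 2.5915e+09 * 23.220/100 = 6.017463e+08 Hz
fL = 2.5915e+09 - 6.017463e+08/2 = 2.291e+09 Hz
fH = 2.5915e+09 + 6.017463e+08/2 = 2.892e+09 Hz

BW=6.017e+08 Hz, fL=2.291e+09 Hz, fH=2.892e+09 Hz


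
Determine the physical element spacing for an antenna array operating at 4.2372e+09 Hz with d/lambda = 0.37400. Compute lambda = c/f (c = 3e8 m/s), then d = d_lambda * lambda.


lambda = c / f = 3.0000e+08 / 4.2372e+09 = 0.07080147 m
d = 0.37400 * 0.07080147 = 0.02648 m

0.02648 m


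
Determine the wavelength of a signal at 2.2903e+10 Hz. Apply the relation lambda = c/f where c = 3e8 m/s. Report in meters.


lambda = c / f = 3.0000e+08 / 2.2903e+10 = 0.01310 m

0.01310 m


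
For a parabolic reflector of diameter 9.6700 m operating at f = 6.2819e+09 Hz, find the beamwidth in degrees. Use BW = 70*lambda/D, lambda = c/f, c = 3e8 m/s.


lambda = c / f = 3.0000e+08 / 6.2819e+09 = 0.04775625 m
BW = 70 * 0.04775625 / 9.6700 = 0.3457 deg

0.3457 deg


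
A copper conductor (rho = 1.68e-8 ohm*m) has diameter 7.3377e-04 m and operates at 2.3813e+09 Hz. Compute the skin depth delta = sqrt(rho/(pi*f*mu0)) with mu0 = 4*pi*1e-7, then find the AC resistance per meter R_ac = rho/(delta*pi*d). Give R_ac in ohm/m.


delta = sqrt(1.68e-8 / (pi * 2.3813e+09 * 4*pi*1e-7)) = 1.336804e-06 m
R_ac = 1.68e-8 / (1.336804e-06 * pi * 7.3377e-04) = 5.452 ohm/m

5.452 ohm/m


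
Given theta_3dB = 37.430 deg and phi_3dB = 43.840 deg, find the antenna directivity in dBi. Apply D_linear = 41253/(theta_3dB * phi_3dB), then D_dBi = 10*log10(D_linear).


D_linear = 41253 / (37.430 * 43.840) = 25.13999
D_dBi = 10 * log10(25.13999) = 14.00 dBi

14.00 dBi


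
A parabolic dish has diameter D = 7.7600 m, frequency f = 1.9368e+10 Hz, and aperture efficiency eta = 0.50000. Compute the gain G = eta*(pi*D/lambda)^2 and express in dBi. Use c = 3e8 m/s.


lambda = c / f = 3.0000e+08 / 1.9368e+10 = 0.01548947 m
G_linear = 0.50000 * (pi * 7.7600 / 0.01548947)^2 = 1.238569e+06
G_dBi = 10 * log10(1.238569e+06) = 60.93 dBi

60.93 dBi


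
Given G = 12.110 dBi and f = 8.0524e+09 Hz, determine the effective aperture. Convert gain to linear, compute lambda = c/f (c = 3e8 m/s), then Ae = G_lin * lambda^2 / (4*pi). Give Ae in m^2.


lambda = c / f = 3.0000e+08 / 8.0524e+09 = 0.03725597 m
G_linear = 10^(12.110/10) = 16.25549
Ae = G_linear * lambda^2 / (4*pi) = 16.25549 * 0.03725597^2 / (4*pi) = 1.795e-03 m^2

1.795e-03 m^2


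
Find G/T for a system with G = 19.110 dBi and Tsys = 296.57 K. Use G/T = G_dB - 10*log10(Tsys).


G/T = 19.110 - 10*log10(296.57) = 19.110 - 24.72127 = -5.611 dB/K

-5.611 dB/K


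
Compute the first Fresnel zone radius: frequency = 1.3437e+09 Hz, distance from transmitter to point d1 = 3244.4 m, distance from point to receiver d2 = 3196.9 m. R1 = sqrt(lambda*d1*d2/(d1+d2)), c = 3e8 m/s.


lambda = c / f = 3.0000e+08 / 1.3437e+09 = 0.2232641 m
R1 = sqrt(0.2232641 * 3244.4 * 3196.9 / (3244.4 + 3196.9)) = 18.96 m

18.96 m


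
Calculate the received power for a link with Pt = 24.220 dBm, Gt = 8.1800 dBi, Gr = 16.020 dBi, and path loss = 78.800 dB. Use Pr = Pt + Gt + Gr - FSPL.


Pr = 24.220 + 8.1800 + 16.020 - 78.800 = -30.38 dBm

-30.38 dBm


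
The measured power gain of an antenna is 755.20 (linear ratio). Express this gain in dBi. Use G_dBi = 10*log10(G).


G_dBi = 10 * log10(755.20) = 28.78 dBi

28.78 dBi


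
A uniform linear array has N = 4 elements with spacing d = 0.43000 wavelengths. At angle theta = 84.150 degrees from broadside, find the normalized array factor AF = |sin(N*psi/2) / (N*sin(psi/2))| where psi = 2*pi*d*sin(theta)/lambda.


psi = 2*pi*0.43000*sin(84.150 deg) = 2.687699 rad
AF = |sin(4*2.687699/2) / (4*sin(2.687699/2))| = 0.2022

0.2022


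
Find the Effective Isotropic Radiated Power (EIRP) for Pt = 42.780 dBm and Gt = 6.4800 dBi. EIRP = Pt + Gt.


EIRP = Pt + Gt = 42.780 + 6.4800 = 49.26 dBm

49.26 dBm


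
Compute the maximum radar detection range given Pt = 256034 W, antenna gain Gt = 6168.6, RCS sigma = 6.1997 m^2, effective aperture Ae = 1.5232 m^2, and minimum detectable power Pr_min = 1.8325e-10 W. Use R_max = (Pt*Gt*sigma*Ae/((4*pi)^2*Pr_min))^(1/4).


R^4 = 256034*6168.6*6.1997*1.5232 / ((4*pi)^2 * 1.8325e-10) = 5.154044e+17
R_max = 5.154044e+17^0.25 = 26794 m

26794 m


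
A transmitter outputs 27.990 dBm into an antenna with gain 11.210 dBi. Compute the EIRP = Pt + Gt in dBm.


EIRP = Pt + Gt = 27.990 + 11.210 = 39.20 dBm

39.20 dBm


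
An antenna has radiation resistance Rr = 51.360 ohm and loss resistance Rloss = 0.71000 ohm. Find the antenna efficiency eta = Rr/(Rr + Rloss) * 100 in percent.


eta = 51.360 / (51.360 + 0.71000) * 100 = 98.64%

98.64%


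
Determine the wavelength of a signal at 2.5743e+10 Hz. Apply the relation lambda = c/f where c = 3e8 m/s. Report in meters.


lambda = c / f = 3.0000e+08 / 2.5743e+10 = 0.01165 m

0.01165 m


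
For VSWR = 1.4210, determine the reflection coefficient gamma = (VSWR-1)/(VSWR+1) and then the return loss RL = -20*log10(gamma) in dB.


gamma = (1.4210 - 1) / (1.4210 + 1) = 0.1738951
RL = -20 * log10(0.1738951) = 15.19 dB

15.19 dB


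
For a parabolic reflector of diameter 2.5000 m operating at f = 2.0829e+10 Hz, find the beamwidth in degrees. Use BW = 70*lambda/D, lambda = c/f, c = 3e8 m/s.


lambda = c / f = 3.0000e+08 / 2.0829e+10 = 0.01440300 m
BW = 70 * 0.01440300 / 2.5000 = 0.4033 deg

0.4033 deg


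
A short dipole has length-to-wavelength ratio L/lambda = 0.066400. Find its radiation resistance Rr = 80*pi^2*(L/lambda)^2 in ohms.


Rr = 80 * pi^2 * (0.066400)^2 = 80 * 9.869604 * 4.408960e-03 = 3.481 ohm

3.481 ohm


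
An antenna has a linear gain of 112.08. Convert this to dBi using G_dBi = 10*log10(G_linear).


G_dBi = 10 * log10(112.08) = 20.50 dBi

20.50 dBi


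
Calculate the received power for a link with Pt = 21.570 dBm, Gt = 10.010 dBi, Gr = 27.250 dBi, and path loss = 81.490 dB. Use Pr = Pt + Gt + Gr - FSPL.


Pr = 21.570 + 10.010 + 27.250 - 81.490 = -22.66 dBm

-22.66 dBm


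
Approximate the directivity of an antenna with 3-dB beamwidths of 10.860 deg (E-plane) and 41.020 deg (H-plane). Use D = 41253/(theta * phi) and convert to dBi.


D_linear = 41253 / (10.860 * 41.020) = 92.60407
D_dBi = 10 * log10(92.60407) = 19.67 dBi

19.67 dBi


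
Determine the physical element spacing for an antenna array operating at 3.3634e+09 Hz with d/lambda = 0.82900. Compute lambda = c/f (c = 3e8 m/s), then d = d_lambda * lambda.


lambda = c / f = 3.0000e+08 / 3.3634e+09 = 0.08919546 m
d = 0.82900 * 0.08919546 = 0.07394 m

0.07394 m


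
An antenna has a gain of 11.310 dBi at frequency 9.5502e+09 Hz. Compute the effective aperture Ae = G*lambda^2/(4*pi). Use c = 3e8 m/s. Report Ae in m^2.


lambda = c / f = 3.0000e+08 / 9.5502e+09 = 0.03141295 m
G_linear = 10^(11.310/10) = 13.52073
Ae = G_linear * lambda^2 / (4*pi) = 13.52073 * 0.03141295^2 / (4*pi) = 1.062e-03 m^2

1.062e-03 m^2


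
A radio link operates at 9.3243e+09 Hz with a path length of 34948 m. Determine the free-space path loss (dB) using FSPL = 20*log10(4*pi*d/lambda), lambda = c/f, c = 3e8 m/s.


lambda = c / f = 3.0000e+08 / 9.3243e+09 = 0.03217400 m
FSPL = 20 * log10(4*pi*34948/0.03217400) = 142.7 dB

142.7 dB


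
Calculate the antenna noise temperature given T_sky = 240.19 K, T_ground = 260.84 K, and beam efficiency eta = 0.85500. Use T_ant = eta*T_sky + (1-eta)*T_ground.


T_ant = 0.85500 * 240.19 + (1 - 0.85500) * 260.84 = 243.2 K

243.2 K


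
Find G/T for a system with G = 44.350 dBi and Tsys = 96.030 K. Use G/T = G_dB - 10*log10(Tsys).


G/T = 44.350 - 10*log10(96.030) = 44.350 - 19.82407 = 24.53 dB/K

24.53 dB/K


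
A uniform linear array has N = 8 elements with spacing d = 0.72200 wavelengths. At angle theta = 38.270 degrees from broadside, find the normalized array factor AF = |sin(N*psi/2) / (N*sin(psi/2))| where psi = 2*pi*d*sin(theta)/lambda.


psi = 2*pi*0.72200*sin(38.270 deg) = 2.809738 rad
AF = |sin(8*2.809738/2) / (8*sin(2.809738/2))| = 0.1230

0.1230


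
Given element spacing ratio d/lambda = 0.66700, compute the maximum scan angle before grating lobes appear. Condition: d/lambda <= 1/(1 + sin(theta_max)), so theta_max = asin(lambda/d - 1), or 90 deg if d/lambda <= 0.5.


lambda/d - 1 = 1/0.66700 - 1 = 0.4992504
theta_max = asin(0.4992504) = 29.95 deg

29.95 deg


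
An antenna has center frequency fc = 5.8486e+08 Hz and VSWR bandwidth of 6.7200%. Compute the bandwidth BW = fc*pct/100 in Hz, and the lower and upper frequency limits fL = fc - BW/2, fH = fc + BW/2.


BW = 5.8486e+08 * 6.7200/100 = 3.930259e+07 Hz
fL = 5.8486e+08 - 3.930259e+07/2 = 5.652e+08 Hz
fH = 5.8486e+08 + 3.930259e+07/2 = 6.045e+08 Hz

BW=3.930e+07 Hz, fL=5.652e+08 Hz, fH=6.045e+08 Hz


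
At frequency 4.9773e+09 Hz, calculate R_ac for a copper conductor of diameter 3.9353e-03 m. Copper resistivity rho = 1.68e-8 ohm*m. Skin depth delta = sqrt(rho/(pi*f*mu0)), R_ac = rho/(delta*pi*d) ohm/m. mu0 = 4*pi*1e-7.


delta = sqrt(1.68e-8 / (pi * 4.9773e+09 * 4*pi*1e-7)) = 9.246510e-07 m
R_ac = 1.68e-8 / (9.246510e-07 * pi * 3.9353e-03) = 1.470 ohm/m

1.470 ohm/m


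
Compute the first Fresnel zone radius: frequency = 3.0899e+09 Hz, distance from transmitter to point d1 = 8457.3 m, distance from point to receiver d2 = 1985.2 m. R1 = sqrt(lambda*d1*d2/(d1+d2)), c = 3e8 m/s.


lambda = c / f = 3.0000e+08 / 3.0899e+09 = 0.09709052 m
R1 = sqrt(0.09709052 * 8457.3 * 1985.2 / (8457.3 + 1985.2)) = 12.49 m

12.49 m


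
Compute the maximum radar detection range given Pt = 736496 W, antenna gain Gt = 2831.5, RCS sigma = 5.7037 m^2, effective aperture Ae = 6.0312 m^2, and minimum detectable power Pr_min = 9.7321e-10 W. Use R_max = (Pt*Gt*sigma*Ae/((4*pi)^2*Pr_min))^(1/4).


R^4 = 736496*2831.5*5.7037*6.0312 / ((4*pi)^2 * 9.7321e-10) = 4.667895e+17
R_max = 4.667895e+17^0.25 = 26138 m

26138 m


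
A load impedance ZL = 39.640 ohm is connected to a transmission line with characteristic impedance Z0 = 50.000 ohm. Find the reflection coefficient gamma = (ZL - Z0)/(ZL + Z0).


gamma = (39.640 - 50.000) / (39.640 + 50.000) = -0.1156

-0.1156


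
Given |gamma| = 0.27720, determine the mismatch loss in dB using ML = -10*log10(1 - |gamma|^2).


ML = -10 * log10(1 - 0.27720^2) = -10 * log10(0.92316016) = 0.3472 dB

0.3472 dB


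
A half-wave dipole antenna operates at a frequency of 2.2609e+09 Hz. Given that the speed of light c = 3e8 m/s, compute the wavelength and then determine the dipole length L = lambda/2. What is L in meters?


lambda = c / f = 3.0000e+08 / 2.2609e+09 = 0.1326905 m
L = lambda / 2 = 0.1326905 / 2 = 0.06635 m

0.06635 m


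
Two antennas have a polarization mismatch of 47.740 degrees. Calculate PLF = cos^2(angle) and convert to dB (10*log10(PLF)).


PLF_linear = cos^2(47.740 deg) = 0.4522509
PLF_dB = 10 * log10(0.4522509) = -3.446 dB

-3.446 dB


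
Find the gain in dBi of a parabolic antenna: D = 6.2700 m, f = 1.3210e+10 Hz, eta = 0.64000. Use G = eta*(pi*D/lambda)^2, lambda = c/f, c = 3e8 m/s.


lambda = c / f = 3.0000e+08 / 1.3210e+10 = 0.02271007 m
G_linear = 0.64000 * (pi * 6.2700 / 0.02271007)^2 = 481479.6
G_dBi = 10 * log10(481479.6) = 56.83 dBi

56.83 dBi


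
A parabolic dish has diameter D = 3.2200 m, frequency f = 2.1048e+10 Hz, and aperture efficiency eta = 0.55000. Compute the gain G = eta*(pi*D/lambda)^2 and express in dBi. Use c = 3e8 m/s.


lambda = c / f = 3.0000e+08 / 2.1048e+10 = 0.01425314 m
G_linear = 0.55000 * (pi * 3.2200 / 0.01425314)^2 = 277046.8
G_dBi = 10 * log10(277046.8) = 54.43 dBi

54.43 dBi


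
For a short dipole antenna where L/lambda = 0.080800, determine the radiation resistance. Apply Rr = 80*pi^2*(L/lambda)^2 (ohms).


Rr = 80 * pi^2 * (0.080800)^2 = 80 * 9.869604 * 6.528640e-03 = 5.155 ohm

5.155 ohm


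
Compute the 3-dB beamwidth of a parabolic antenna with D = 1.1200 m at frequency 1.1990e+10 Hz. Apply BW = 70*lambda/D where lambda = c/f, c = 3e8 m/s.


lambda = c / f = 3.0000e+08 / 1.1990e+10 = 0.02502085 m
BW = 70 * 0.02502085 / 1.1200 = 1.564 deg

1.564 deg


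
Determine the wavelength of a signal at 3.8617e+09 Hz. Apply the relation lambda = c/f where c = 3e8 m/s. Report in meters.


lambda = c / f = 3.0000e+08 / 3.8617e+09 = 0.07769 m

0.07769 m


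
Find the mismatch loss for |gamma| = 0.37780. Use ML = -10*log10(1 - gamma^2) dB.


ML = -10 * log10(1 - 0.37780^2) = -10 * log10(0.85726716) = 0.6688 dB

0.6688 dB


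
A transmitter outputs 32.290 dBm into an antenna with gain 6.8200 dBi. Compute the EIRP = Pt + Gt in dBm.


EIRP = Pt + Gt = 32.290 + 6.8200 = 39.11 dBm

39.11 dBm


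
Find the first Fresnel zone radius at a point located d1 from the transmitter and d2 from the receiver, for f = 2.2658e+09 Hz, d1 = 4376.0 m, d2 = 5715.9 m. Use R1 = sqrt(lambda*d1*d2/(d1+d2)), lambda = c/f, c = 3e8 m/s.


lambda = c / f = 3.0000e+08 / 2.2658e+09 = 0.1324036 m
R1 = sqrt(0.1324036 * 4376.0 * 5715.9 / (4376.0 + 5715.9)) = 18.12 m

18.12 m


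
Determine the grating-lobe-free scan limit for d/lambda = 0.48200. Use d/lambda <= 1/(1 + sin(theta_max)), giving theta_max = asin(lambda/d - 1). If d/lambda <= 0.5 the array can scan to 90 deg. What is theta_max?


lambda/d - 1 = 1/0.48200 - 1 = 1.074689 >= 1
d/lambda <= 0.5, so the array can scan to endfire without grating lobes: theta_max = 90 deg

90 deg


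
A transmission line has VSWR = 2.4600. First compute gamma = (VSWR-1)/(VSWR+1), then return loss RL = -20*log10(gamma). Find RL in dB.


gamma = (2.4600 - 1) / (2.4600 + 1) = 0.4219653
RL = -20 * log10(0.4219653) = 7.494 dB

7.494 dB


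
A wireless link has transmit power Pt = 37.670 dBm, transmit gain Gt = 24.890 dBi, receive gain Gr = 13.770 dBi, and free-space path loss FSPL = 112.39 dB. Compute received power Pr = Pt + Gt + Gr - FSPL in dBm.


Pr = 37.670 + 24.890 + 13.770 - 112.39 = -36.06 dBm

-36.06 dBm


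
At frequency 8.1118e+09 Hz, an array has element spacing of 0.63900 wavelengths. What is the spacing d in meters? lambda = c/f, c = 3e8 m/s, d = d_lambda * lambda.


lambda = c / f = 3.0000e+08 / 8.1118e+09 = 0.03698316 m
d = 0.63900 * 0.03698316 = 0.02363 m

0.02363 m


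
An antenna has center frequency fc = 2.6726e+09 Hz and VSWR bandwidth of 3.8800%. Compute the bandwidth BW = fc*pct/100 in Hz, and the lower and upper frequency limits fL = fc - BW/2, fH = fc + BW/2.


BW = 2.6726e+09 * 3.8800/100 = 1.036969e+08 Hz
fL = 2.6726e+09 - 1.036969e+08/2 = 2.621e+09 Hz
fH = 2.6726e+09 + 1.036969e+08/2 = 2.724e+09 Hz

BW=1.037e+08 Hz, fL=2.621e+09 Hz, fH=2.724e+09 Hz


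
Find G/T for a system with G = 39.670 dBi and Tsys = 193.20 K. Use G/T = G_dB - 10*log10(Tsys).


G/T = 39.670 - 10*log10(193.20) = 39.670 - 22.86007 = 16.81 dB/K

16.81 dB/K


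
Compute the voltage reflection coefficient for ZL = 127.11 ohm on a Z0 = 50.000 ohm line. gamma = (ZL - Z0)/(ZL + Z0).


gamma = (127.11 - 50.000) / (127.11 + 50.000) = 0.4354

0.4354


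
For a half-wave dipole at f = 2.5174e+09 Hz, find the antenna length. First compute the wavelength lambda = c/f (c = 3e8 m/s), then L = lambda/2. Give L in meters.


lambda = c / f = 3.0000e+08 / 2.5174e+09 = 0.1191706 m
L = lambda / 2 = 0.1191706 / 2 = 0.05959 m

0.05959 m


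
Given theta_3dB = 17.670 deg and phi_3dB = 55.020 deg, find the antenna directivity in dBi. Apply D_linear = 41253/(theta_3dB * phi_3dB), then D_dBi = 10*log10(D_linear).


D_linear = 41253 / (17.670 * 55.020) = 42.43248
D_dBi = 10 * log10(42.43248) = 16.28 dBi

16.28 dBi


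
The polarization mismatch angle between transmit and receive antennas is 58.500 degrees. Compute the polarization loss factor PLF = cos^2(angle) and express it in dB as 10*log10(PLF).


PLF_linear = cos^2(58.500 deg) = 0.2730048
PLF_dB = 10 * log10(0.2730048) = -5.638 dB

-5.638 dB


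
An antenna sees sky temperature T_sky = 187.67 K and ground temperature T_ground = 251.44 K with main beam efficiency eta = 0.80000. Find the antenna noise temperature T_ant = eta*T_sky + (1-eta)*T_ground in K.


T_ant = 0.80000 * 187.67 + (1 - 0.80000) * 251.44 = 200.4 K

200.4 K


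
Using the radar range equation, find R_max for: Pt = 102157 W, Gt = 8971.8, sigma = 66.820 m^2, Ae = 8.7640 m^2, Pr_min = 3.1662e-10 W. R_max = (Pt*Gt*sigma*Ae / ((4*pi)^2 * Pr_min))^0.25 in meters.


R^4 = 102157*8971.8*66.820*8.7640 / ((4*pi)^2 * 3.1662e-10) = 1.073491e+19
R_max = 1.073491e+19^0.25 = 57240 m

57240 m


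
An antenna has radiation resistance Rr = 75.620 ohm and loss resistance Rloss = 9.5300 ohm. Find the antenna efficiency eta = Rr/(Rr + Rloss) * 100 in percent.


eta = 75.620 / (75.620 + 9.5300) * 100 = 88.81%

88.81%


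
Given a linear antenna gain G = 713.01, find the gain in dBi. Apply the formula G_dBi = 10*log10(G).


G_dBi = 10 * log10(713.01) = 28.53 dBi

28.53 dBi


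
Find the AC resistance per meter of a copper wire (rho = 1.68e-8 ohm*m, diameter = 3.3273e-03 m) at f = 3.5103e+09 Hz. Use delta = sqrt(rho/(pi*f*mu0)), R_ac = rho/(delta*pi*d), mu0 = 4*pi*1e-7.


delta = sqrt(1.68e-8 / (pi * 3.5103e+09 * 4*pi*1e-7)) = 1.101039e-06 m
R_ac = 1.68e-8 / (1.101039e-06 * pi * 3.3273e-03) = 1.460 ohm/m

1.460 ohm/m


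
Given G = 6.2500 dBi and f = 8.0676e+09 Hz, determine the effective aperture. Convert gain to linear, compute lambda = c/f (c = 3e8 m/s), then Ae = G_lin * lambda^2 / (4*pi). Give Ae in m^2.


lambda = c / f = 3.0000e+08 / 8.0676e+09 = 0.03718578 m
G_linear = 10^(6.2500/10) = 4.216965
Ae = G_linear * lambda^2 / (4*pi) = 4.216965 * 0.03718578^2 / (4*pi) = 4.640e-04 m^2

4.640e-04 m^2


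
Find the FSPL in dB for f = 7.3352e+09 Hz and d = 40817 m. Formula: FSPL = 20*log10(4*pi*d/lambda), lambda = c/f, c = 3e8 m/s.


lambda = c / f = 3.0000e+08 / 7.3352e+09 = 0.04089868 m
FSPL = 20 * log10(4*pi*40817/0.04089868) = 142.0 dB

142.0 dB


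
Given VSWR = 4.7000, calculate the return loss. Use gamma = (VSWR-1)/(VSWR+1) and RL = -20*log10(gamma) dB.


gamma = (4.7000 - 1) / (4.7000 + 1) = 0.6491228
RL = -20 * log10(0.6491228) = 3.753 dB

3.753 dB


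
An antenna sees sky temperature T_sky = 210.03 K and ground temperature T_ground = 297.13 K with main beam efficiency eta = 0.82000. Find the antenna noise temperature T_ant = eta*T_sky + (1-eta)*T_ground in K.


T_ant = 0.82000 * 210.03 + (1 - 0.82000) * 297.13 = 225.7 K

225.7 K


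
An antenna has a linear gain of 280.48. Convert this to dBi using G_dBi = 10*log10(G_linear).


G_dBi = 10 * log10(280.48) = 24.48 dBi

24.48 dBi


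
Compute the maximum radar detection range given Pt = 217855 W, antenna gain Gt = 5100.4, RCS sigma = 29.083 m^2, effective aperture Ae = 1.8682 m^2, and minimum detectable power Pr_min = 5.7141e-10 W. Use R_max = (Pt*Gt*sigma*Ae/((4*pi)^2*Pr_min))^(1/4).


R^4 = 217855*5100.4*29.083*1.8682 / ((4*pi)^2 * 5.7141e-10) = 6.690626e+17
R_max = 6.690626e+17^0.25 = 28600 m

28600 m


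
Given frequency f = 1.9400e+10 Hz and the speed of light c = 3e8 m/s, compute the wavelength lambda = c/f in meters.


lambda = c / f = 3.0000e+08 / 1.9400e+10 = 0.01546 m

0.01546 m


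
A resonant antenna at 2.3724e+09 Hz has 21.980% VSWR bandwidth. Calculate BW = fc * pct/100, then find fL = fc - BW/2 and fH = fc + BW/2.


BW = 2.3724e+09 * 21.980/100 = 5.214535e+08 Hz
fL = 2.3724e+09 - 5.214535e+08/2 = 2.112e+09 Hz
fH = 2.3724e+09 + 5.214535e+08/2 = 2.633e+09 Hz

BW=5.215e+08 Hz, fL=2.112e+09 Hz, fH=2.633e+09 Hz


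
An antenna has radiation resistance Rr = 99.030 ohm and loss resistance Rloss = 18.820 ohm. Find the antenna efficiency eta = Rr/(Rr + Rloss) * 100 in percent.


eta = 99.030 / (99.030 + 18.820) * 100 = 84.03%

84.03%


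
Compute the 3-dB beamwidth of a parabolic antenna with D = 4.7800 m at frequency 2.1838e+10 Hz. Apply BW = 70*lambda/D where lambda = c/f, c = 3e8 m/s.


lambda = c / f = 3.0000e+08 / 2.1838e+10 = 0.01373752 m
BW = 70 * 0.01373752 / 4.7800 = 0.2012 deg

0.2012 deg


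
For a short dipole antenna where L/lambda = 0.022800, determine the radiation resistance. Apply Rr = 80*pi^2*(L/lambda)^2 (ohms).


Rr = 80 * pi^2 * (0.022800)^2 = 80 * 9.869604 * 5.198400e-04 = 0.4104 ohm

0.4104 ohm


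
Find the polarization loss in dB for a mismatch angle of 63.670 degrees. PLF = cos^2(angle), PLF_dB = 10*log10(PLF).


PLF_linear = cos^2(63.670 deg) = 0.1967282
PLF_dB = 10 * log10(0.1967282) = -7.061 dB

-7.061 dB


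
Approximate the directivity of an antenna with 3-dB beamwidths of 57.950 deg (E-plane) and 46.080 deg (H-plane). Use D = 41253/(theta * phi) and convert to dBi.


D_linear = 41253 / (57.950 * 46.080) = 15.44862
D_dBi = 10 * log10(15.44862) = 11.89 dBi

11.89 dBi


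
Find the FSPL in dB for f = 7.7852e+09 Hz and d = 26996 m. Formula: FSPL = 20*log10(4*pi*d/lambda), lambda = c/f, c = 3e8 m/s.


lambda = c / f = 3.0000e+08 / 7.7852e+09 = 0.03853466 m
FSPL = 20 * log10(4*pi*26996/0.03853466) = 138.9 dB

138.9 dB


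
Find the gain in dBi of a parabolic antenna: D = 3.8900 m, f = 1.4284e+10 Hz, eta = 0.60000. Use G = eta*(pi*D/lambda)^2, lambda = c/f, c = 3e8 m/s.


lambda = c / f = 3.0000e+08 / 1.4284e+10 = 0.02100252 m
G_linear = 0.60000 * (pi * 3.8900 / 0.02100252)^2 = 203145.6
G_dBi = 10 * log10(203145.6) = 53.08 dBi

53.08 dBi


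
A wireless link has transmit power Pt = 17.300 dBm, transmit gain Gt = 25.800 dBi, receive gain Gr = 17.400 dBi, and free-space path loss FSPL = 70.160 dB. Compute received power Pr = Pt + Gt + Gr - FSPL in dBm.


Pr = 17.300 + 25.800 + 17.400 - 70.160 = -9.66 dBm

-9.66 dBm


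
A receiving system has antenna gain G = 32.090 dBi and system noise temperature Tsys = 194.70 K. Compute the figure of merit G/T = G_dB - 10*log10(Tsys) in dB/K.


G/T = 32.090 - 10*log10(194.70) = 32.090 - 22.89366 = 9.196 dB/K

9.196 dB/K


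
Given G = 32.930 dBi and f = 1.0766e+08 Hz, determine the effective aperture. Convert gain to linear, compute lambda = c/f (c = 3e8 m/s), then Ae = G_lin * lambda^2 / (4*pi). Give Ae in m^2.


lambda = c / f = 3.0000e+08 / 1.0766e+08 = 2.786550 m
G_linear = 10^(32.930/10) = 1963.360
Ae = G_linear * lambda^2 / (4*pi) = 1963.360 * 2.786550^2 / (4*pi) = 1213 m^2

1213 m^2


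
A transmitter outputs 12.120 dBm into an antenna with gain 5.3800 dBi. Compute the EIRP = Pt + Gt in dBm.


EIRP = Pt + Gt = 12.120 + 5.3800 = 17.50 dBm

17.50 dBm


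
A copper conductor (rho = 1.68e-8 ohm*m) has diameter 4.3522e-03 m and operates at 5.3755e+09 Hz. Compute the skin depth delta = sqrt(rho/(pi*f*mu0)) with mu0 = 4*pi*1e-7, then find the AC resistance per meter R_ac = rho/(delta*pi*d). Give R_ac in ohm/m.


delta = sqrt(1.68e-8 / (pi * 5.3755e+09 * 4*pi*1e-7)) = 8.897446e-07 m
R_ac = 1.68e-8 / (8.897446e-07 * pi * 4.3522e-03) = 1.381 ohm/m

1.381 ohm/m


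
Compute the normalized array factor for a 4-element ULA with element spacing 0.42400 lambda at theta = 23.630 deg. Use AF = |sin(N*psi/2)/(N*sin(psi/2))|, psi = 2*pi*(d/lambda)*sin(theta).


psi = 2*pi*0.42400*sin(23.630 deg) = 1.067836 rad
AF = |sin(4*1.067836/2) / (4*sin(1.067836/2))| = 0.4149

0.4149


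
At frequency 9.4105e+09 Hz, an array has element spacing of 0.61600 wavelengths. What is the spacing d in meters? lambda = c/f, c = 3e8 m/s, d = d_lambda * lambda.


lambda = c / f = 3.0000e+08 / 9.4105e+09 = 0.03187928 m
d = 0.61600 * 0.03187928 = 0.01964 m

0.01964 m


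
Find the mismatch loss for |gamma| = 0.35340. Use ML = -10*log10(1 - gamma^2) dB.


ML = -10 * log10(1 - 0.35340^2) = -10 * log10(0.87510844) = 0.5794 dB

0.5794 dB


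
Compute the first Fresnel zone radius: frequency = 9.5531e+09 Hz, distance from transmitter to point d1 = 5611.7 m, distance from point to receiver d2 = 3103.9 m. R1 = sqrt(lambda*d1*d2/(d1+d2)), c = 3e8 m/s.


lambda = c / f = 3.0000e+08 / 9.5531e+09 = 0.03140342 m
R1 = sqrt(0.03140342 * 5611.7 * 3103.9 / (5611.7 + 3103.9)) = 7.922 m

7.922 m


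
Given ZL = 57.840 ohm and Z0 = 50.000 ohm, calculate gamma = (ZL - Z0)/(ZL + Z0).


gamma = (57.840 - 50.000) / (57.840 + 50.000) = 0.07270

0.07270


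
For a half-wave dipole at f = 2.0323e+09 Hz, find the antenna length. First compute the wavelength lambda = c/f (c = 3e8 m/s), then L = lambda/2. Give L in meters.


lambda = c / f = 3.0000e+08 / 2.0323e+09 = 0.1476160 m
L = lambda / 2 = 0.1476160 / 2 = 0.07381 m

0.07381 m


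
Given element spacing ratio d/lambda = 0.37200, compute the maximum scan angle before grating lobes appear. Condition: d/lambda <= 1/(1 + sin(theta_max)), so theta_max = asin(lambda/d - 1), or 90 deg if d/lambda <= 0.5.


lambda/d - 1 = 1/0.37200 - 1 = 1.688172 >= 1
d/lambda <= 0.5, so the array can scan to endfire without grating lobes: theta_max = 90 deg

90 deg


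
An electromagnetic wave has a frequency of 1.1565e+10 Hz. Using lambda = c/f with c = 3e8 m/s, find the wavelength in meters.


lambda = c / f = 3.0000e+08 / 1.1565e+10 = 0.02594 m

0.02594 m


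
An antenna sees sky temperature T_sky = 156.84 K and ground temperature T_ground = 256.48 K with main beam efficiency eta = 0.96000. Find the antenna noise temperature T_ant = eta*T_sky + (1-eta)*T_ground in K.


T_ant = 0.96000 * 156.84 + (1 - 0.96000) * 256.48 = 160.8 K

160.8 K


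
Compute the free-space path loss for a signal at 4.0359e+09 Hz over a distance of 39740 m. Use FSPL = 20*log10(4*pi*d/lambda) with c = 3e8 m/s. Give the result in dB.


lambda = c / f = 3.0000e+08 / 4.0359e+09 = 0.07433286 m
FSPL = 20 * log10(4*pi*39740/0.07433286) = 136.5 dB

136.5 dB


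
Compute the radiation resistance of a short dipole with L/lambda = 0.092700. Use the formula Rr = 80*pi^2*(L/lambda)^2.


Rr = 80 * pi^2 * (0.092700)^2 = 80 * 9.869604 * 8.593290e-03 = 6.785 ohm

6.785 ohm


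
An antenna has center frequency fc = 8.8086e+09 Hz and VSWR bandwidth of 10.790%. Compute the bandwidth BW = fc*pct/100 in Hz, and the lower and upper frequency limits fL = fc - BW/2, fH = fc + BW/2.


BW = 8.8086e+09 * 10.790/100 = 9.504479e+08 Hz
fL = 8.8086e+09 - 9.504479e+08/2 = 8.333e+09 Hz
fH = 8.8086e+09 + 9.504479e+08/2 = 9.284e+09 Hz

BW=9.504e+08 Hz, fL=8.333e+09 Hz, fH=9.284e+09 Hz


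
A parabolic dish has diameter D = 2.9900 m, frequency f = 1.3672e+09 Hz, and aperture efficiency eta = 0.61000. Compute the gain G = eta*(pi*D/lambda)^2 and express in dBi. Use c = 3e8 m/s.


lambda = c / f = 3.0000e+08 / 1.3672e+09 = 0.2194266 m
G_linear = 0.61000 * (pi * 2.9900 / 0.2194266)^2 = 1117.875
G_dBi = 10 * log10(1117.875) = 30.48 dBi

30.48 dBi


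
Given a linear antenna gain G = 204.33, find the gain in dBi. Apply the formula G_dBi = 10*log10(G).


G_dBi = 10 * log10(204.33) = 23.10 dBi

23.10 dBi


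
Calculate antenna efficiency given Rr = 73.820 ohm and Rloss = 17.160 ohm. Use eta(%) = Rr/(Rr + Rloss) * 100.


eta = 73.820 / (73.820 + 17.160) * 100 = 81.14%

81.14%


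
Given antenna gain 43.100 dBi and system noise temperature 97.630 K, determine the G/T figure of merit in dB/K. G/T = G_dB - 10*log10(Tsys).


G/T = 43.100 - 10*log10(97.630) = 43.100 - 19.89583 = 23.20 dB/K

23.20 dB/K


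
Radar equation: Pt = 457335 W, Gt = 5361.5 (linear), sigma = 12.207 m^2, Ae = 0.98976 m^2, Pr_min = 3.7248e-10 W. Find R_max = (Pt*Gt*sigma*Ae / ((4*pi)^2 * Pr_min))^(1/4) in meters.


R^4 = 457335*5361.5*12.207*0.98976 / ((4*pi)^2 * 3.7248e-10) = 5.036594e+17
R_max = 5.036594e+17^0.25 = 26640 m

26640 m


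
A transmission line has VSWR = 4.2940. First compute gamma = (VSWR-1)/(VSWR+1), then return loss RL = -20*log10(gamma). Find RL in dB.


gamma = (4.2940 - 1) / (4.2940 + 1) = 0.6222138
RL = -20 * log10(0.6222138) = 4.121 dB

4.121 dB


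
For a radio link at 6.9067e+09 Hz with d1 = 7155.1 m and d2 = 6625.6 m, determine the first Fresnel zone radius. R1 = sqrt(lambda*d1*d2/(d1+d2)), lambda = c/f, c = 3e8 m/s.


lambda = c / f = 3.0000e+08 / 6.9067e+09 = 0.04343608 m
R1 = sqrt(0.04343608 * 7155.1 * 6625.6 / (7155.1 + 6625.6)) = 12.22 m

12.22 m


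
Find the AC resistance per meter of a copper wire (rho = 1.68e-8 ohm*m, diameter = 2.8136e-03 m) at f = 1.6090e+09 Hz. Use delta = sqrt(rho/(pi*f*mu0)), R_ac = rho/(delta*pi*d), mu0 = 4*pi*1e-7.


delta = sqrt(1.68e-8 / (pi * 1.6090e+09 * 4*pi*1e-7)) = 1.626285e-06 m
R_ac = 1.68e-8 / (1.626285e-06 * pi * 2.8136e-03) = 1.169 ohm/m

1.169 ohm/m


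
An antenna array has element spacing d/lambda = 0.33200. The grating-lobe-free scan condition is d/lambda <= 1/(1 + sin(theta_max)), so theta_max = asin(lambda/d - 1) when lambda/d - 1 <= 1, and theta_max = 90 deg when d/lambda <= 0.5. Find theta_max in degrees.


lambda/d - 1 = 1/0.33200 - 1 = 2.012048 >= 1
d/lambda <= 0.5, so the array can scan to endfire without grating lobes: theta_max = 90 deg

90 deg


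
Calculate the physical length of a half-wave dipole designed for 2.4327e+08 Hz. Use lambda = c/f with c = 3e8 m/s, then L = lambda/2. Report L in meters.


lambda = c / f = 3.0000e+08 / 2.4327e+08 = 1.233198 m
L = lambda / 2 = 1.233198 / 2 = 0.6166 m

0.6166 m


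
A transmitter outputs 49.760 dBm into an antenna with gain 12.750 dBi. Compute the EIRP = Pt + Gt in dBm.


EIRP = Pt + Gt = 49.760 + 12.750 = 62.51 dBm

62.51 dBm


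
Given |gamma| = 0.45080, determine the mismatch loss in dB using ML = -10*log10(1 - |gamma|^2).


ML = -10 * log10(1 - 0.45080^2) = -10 * log10(0.79677936) = 0.9866 dB

0.9866 dB


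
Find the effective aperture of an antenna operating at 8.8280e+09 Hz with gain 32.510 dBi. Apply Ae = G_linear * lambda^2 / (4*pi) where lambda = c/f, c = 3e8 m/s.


lambda = c / f = 3.0000e+08 / 8.8280e+09 = 0.03398278 m
G_linear = 10^(32.510/10) = 1782.379
Ae = G_linear * lambda^2 / (4*pi) = 1782.379 * 0.03398278^2 / (4*pi) = 0.1638 m^2

0.1638 m^2


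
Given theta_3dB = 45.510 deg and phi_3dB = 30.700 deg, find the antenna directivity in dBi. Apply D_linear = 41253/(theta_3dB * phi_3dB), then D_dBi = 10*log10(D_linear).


D_linear = 41253 / (45.510 * 30.700) = 29.52639
D_dBi = 10 * log10(29.52639) = 14.70 dBi

14.70 dBi


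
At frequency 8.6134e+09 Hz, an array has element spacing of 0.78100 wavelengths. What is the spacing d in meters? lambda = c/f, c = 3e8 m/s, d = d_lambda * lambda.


lambda = c / f = 3.0000e+08 / 8.6134e+09 = 0.03482945 m
d = 0.78100 * 0.03482945 = 0.02720 m

0.02720 m


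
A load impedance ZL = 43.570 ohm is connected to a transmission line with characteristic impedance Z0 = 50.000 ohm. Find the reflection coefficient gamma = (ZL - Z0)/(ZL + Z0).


gamma = (43.570 - 50.000) / (43.570 + 50.000) = -0.06872

-0.06872


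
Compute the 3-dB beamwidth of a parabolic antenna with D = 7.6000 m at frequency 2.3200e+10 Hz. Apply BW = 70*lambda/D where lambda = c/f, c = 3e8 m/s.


lambda = c / f = 3.0000e+08 / 2.3200e+10 = 0.01293103 m
BW = 70 * 0.01293103 / 7.6000 = 0.1191 deg

0.1191 deg


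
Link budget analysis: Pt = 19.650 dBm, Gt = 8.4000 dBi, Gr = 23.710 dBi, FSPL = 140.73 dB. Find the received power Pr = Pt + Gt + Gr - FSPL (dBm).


Pr = 19.650 + 8.4000 + 23.710 - 140.73 = -88.97 dBm

-88.97 dBm


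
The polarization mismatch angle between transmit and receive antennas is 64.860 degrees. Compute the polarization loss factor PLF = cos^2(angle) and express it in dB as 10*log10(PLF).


PLF_linear = cos^2(64.860 deg) = 0.1804818
PLF_dB = 10 * log10(0.1804818) = -7.436 dB

-7.436 dB


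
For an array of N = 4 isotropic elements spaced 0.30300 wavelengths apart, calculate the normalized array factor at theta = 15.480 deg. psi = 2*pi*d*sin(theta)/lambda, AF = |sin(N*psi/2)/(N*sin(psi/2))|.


psi = 2*pi*0.30300*sin(15.480 deg) = 0.5081294 rad
AF = |sin(4*0.5081294/2) / (4*sin(0.5081294/2))| = 0.8456

0.8456


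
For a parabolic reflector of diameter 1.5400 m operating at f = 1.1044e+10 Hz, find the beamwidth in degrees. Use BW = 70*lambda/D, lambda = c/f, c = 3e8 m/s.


lambda = c / f = 3.0000e+08 / 1.1044e+10 = 0.02716407 m
BW = 70 * 0.02716407 / 1.5400 = 1.235 deg

1.235 deg


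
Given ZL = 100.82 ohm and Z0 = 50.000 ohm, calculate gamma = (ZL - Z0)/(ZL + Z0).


gamma = (100.82 - 50.000) / (100.82 + 50.000) = 0.3370

0.3370


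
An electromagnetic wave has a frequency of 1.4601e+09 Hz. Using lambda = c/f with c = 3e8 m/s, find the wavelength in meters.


lambda = c / f = 3.0000e+08 / 1.4601e+09 = 0.2055 m

0.2055 m


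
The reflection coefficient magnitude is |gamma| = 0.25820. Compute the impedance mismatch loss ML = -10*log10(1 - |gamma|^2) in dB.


ML = -10 * log10(1 - 0.25820^2) = -10 * log10(0.93333276) = 0.2996 dB

0.2996 dB


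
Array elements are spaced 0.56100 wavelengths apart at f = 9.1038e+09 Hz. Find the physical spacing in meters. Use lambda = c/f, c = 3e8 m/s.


lambda = c / f = 3.0000e+08 / 9.1038e+09 = 0.03295327 m
d = 0.56100 * 0.03295327 = 0.01849 m

0.01849 m


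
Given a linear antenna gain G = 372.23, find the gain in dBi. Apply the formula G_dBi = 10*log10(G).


G_dBi = 10 * log10(372.23) = 25.71 dBi

25.71 dBi


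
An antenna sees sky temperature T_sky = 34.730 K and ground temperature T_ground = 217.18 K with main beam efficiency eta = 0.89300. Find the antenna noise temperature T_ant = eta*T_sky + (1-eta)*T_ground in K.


T_ant = 0.89300 * 34.730 + (1 - 0.89300) * 217.18 = 54.25 K

54.25 K


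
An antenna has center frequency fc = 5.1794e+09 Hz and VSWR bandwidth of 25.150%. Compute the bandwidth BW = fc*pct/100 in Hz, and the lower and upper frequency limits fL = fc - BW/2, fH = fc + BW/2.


BW = 5.1794e+09 * 25.150/100 = 1.302619e+09 Hz
fL = 5.1794e+09 - 1.302619e+09/2 = 4.528e+09 Hz
fH = 5.1794e+09 + 1.302619e+09/2 = 5.831e+09 Hz

BW=1.303e+09 Hz, fL=4.528e+09 Hz, fH=5.831e+09 Hz


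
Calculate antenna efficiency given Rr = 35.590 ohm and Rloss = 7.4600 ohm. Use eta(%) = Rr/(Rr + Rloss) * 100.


eta = 35.590 / (35.590 + 7.4600) * 100 = 82.67%

82.67%


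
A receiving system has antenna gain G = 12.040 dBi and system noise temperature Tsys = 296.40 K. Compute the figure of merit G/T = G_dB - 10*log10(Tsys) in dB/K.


G/T = 12.040 - 10*log10(296.40) = 12.040 - 24.71878 = -12.68 dB/K

-12.68 dB/K


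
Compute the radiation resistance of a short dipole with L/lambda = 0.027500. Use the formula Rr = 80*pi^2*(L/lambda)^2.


Rr = 80 * pi^2 * (0.027500)^2 = 80 * 9.869604 * 7.562500e-04 = 0.5971 ohm

0.5971 ohm


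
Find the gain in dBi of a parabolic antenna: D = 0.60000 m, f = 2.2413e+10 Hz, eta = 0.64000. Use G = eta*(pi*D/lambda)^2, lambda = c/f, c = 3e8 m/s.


lambda = c / f = 3.0000e+08 / 2.2413e+10 = 0.01338509 m
G_linear = 0.64000 * (pi * 0.60000 / 0.01338509)^2 = 12692.28
G_dBi = 10 * log10(12692.28) = 41.04 dBi

41.04 dBi


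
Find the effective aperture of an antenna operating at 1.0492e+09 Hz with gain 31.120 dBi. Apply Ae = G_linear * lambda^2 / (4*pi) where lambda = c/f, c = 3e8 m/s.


lambda = c / f = 3.0000e+08 / 1.0492e+09 = 0.2859321 m
G_linear = 10^(31.120/10) = 1294.196
Ae = G_linear * lambda^2 / (4*pi) = 1294.196 * 0.2859321^2 / (4*pi) = 8.420 m^2

8.420 m^2
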